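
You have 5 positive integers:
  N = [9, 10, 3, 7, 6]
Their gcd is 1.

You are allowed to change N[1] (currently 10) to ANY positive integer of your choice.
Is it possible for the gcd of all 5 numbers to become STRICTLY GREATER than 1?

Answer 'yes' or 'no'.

Current gcd = 1
gcd of all OTHER numbers (without N[1]=10): gcd([9, 3, 7, 6]) = 1
The new gcd after any change is gcd(1, new_value).
This can be at most 1.
Since 1 = old gcd 1, the gcd can only stay the same or decrease.

Answer: no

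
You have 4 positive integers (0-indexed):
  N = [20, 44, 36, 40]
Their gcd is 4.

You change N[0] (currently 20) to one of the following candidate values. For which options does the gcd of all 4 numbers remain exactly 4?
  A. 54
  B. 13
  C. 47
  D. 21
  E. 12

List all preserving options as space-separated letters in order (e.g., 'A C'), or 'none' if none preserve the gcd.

Answer: E

Derivation:
Old gcd = 4; gcd of others (without N[0]) = 4
New gcd for candidate v: gcd(4, v). Preserves old gcd iff gcd(4, v) = 4.
  Option A: v=54, gcd(4,54)=2 -> changes
  Option B: v=13, gcd(4,13)=1 -> changes
  Option C: v=47, gcd(4,47)=1 -> changes
  Option D: v=21, gcd(4,21)=1 -> changes
  Option E: v=12, gcd(4,12)=4 -> preserves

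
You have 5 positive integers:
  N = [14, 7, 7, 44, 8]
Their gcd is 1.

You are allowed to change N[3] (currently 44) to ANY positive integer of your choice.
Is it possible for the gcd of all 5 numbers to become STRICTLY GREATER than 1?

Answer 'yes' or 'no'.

Current gcd = 1
gcd of all OTHER numbers (without N[3]=44): gcd([14, 7, 7, 8]) = 1
The new gcd after any change is gcd(1, new_value).
This can be at most 1.
Since 1 = old gcd 1, the gcd can only stay the same or decrease.

Answer: no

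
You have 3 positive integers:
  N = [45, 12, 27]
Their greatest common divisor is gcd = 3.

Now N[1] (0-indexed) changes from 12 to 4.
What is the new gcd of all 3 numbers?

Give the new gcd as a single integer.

Numbers: [45, 12, 27], gcd = 3
Change: index 1, 12 -> 4
gcd of the OTHER numbers (without index 1): gcd([45, 27]) = 9
New gcd = gcd(g_others, new_val) = gcd(9, 4) = 1

Answer: 1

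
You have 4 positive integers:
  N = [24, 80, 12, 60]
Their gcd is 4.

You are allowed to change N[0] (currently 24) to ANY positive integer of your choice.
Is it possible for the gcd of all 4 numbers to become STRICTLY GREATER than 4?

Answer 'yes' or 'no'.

Answer: no

Derivation:
Current gcd = 4
gcd of all OTHER numbers (without N[0]=24): gcd([80, 12, 60]) = 4
The new gcd after any change is gcd(4, new_value).
This can be at most 4.
Since 4 = old gcd 4, the gcd can only stay the same or decrease.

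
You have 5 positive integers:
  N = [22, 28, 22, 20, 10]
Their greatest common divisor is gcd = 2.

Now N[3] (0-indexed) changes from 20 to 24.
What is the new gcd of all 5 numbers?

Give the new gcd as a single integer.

Numbers: [22, 28, 22, 20, 10], gcd = 2
Change: index 3, 20 -> 24
gcd of the OTHER numbers (without index 3): gcd([22, 28, 22, 10]) = 2
New gcd = gcd(g_others, new_val) = gcd(2, 24) = 2

Answer: 2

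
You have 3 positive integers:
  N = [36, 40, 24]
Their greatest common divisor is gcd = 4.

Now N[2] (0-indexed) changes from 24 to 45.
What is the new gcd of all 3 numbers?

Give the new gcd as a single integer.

Answer: 1

Derivation:
Numbers: [36, 40, 24], gcd = 4
Change: index 2, 24 -> 45
gcd of the OTHER numbers (without index 2): gcd([36, 40]) = 4
New gcd = gcd(g_others, new_val) = gcd(4, 45) = 1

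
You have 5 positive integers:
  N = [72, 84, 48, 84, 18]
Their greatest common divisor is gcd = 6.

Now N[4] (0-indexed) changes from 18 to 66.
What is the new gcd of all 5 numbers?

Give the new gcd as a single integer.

Numbers: [72, 84, 48, 84, 18], gcd = 6
Change: index 4, 18 -> 66
gcd of the OTHER numbers (without index 4): gcd([72, 84, 48, 84]) = 12
New gcd = gcd(g_others, new_val) = gcd(12, 66) = 6

Answer: 6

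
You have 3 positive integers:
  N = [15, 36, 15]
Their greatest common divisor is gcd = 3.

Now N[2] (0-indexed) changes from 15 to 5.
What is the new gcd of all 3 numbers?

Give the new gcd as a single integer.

Answer: 1

Derivation:
Numbers: [15, 36, 15], gcd = 3
Change: index 2, 15 -> 5
gcd of the OTHER numbers (without index 2): gcd([15, 36]) = 3
New gcd = gcd(g_others, new_val) = gcd(3, 5) = 1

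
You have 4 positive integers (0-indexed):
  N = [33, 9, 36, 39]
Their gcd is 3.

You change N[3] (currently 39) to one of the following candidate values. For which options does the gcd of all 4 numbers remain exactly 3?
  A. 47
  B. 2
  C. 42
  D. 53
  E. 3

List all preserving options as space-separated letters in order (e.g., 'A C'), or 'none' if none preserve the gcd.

Answer: C E

Derivation:
Old gcd = 3; gcd of others (without N[3]) = 3
New gcd for candidate v: gcd(3, v). Preserves old gcd iff gcd(3, v) = 3.
  Option A: v=47, gcd(3,47)=1 -> changes
  Option B: v=2, gcd(3,2)=1 -> changes
  Option C: v=42, gcd(3,42)=3 -> preserves
  Option D: v=53, gcd(3,53)=1 -> changes
  Option E: v=3, gcd(3,3)=3 -> preserves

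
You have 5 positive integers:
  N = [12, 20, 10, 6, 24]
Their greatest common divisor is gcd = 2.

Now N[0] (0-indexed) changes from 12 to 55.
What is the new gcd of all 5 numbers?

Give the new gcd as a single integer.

Answer: 1

Derivation:
Numbers: [12, 20, 10, 6, 24], gcd = 2
Change: index 0, 12 -> 55
gcd of the OTHER numbers (without index 0): gcd([20, 10, 6, 24]) = 2
New gcd = gcd(g_others, new_val) = gcd(2, 55) = 1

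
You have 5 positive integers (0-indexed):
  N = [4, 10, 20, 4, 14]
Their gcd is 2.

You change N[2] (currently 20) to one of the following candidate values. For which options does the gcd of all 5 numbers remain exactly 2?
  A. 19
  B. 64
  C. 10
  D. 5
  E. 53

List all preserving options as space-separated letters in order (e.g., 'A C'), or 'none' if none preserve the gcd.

Answer: B C

Derivation:
Old gcd = 2; gcd of others (without N[2]) = 2
New gcd for candidate v: gcd(2, v). Preserves old gcd iff gcd(2, v) = 2.
  Option A: v=19, gcd(2,19)=1 -> changes
  Option B: v=64, gcd(2,64)=2 -> preserves
  Option C: v=10, gcd(2,10)=2 -> preserves
  Option D: v=5, gcd(2,5)=1 -> changes
  Option E: v=53, gcd(2,53)=1 -> changes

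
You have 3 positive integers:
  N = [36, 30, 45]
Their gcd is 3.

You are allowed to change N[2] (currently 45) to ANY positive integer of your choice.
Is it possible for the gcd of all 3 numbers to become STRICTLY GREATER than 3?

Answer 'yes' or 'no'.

Answer: yes

Derivation:
Current gcd = 3
gcd of all OTHER numbers (without N[2]=45): gcd([36, 30]) = 6
The new gcd after any change is gcd(6, new_value).
This can be at most 6.
Since 6 > old gcd 3, the gcd CAN increase (e.g., set N[2] = 6).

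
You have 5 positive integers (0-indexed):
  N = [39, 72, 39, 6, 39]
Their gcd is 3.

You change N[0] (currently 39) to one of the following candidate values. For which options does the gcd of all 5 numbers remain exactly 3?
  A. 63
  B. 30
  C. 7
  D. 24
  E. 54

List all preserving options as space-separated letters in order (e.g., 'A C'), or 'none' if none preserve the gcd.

Old gcd = 3; gcd of others (without N[0]) = 3
New gcd for candidate v: gcd(3, v). Preserves old gcd iff gcd(3, v) = 3.
  Option A: v=63, gcd(3,63)=3 -> preserves
  Option B: v=30, gcd(3,30)=3 -> preserves
  Option C: v=7, gcd(3,7)=1 -> changes
  Option D: v=24, gcd(3,24)=3 -> preserves
  Option E: v=54, gcd(3,54)=3 -> preserves

Answer: A B D E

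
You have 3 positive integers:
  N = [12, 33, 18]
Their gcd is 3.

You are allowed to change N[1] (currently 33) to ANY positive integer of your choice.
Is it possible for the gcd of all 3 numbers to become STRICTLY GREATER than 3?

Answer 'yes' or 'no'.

Current gcd = 3
gcd of all OTHER numbers (without N[1]=33): gcd([12, 18]) = 6
The new gcd after any change is gcd(6, new_value).
This can be at most 6.
Since 6 > old gcd 3, the gcd CAN increase (e.g., set N[1] = 6).

Answer: yes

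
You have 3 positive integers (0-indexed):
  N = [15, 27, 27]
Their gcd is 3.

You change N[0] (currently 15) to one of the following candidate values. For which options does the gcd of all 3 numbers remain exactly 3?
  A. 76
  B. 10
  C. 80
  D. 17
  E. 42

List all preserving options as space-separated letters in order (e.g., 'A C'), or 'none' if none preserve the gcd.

Answer: E

Derivation:
Old gcd = 3; gcd of others (without N[0]) = 27
New gcd for candidate v: gcd(27, v). Preserves old gcd iff gcd(27, v) = 3.
  Option A: v=76, gcd(27,76)=1 -> changes
  Option B: v=10, gcd(27,10)=1 -> changes
  Option C: v=80, gcd(27,80)=1 -> changes
  Option D: v=17, gcd(27,17)=1 -> changes
  Option E: v=42, gcd(27,42)=3 -> preserves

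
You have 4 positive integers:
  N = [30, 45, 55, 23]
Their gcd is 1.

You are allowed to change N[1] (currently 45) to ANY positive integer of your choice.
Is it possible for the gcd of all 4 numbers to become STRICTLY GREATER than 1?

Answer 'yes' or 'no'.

Answer: no

Derivation:
Current gcd = 1
gcd of all OTHER numbers (without N[1]=45): gcd([30, 55, 23]) = 1
The new gcd after any change is gcd(1, new_value).
This can be at most 1.
Since 1 = old gcd 1, the gcd can only stay the same or decrease.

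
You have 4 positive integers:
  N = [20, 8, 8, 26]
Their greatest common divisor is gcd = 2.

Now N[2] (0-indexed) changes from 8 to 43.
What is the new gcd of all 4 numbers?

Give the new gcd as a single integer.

Numbers: [20, 8, 8, 26], gcd = 2
Change: index 2, 8 -> 43
gcd of the OTHER numbers (without index 2): gcd([20, 8, 26]) = 2
New gcd = gcd(g_others, new_val) = gcd(2, 43) = 1

Answer: 1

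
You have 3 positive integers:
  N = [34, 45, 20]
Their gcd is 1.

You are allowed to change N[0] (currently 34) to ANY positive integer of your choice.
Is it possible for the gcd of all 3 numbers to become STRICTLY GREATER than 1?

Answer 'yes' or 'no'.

Current gcd = 1
gcd of all OTHER numbers (without N[0]=34): gcd([45, 20]) = 5
The new gcd after any change is gcd(5, new_value).
This can be at most 5.
Since 5 > old gcd 1, the gcd CAN increase (e.g., set N[0] = 5).

Answer: yes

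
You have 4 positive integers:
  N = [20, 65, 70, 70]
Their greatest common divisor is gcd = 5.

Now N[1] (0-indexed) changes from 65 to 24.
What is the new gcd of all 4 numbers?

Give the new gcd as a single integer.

Answer: 2

Derivation:
Numbers: [20, 65, 70, 70], gcd = 5
Change: index 1, 65 -> 24
gcd of the OTHER numbers (without index 1): gcd([20, 70, 70]) = 10
New gcd = gcd(g_others, new_val) = gcd(10, 24) = 2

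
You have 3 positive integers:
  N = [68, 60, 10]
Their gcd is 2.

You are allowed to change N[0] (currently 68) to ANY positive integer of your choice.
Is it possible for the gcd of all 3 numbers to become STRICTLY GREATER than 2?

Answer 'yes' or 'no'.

Current gcd = 2
gcd of all OTHER numbers (without N[0]=68): gcd([60, 10]) = 10
The new gcd after any change is gcd(10, new_value).
This can be at most 10.
Since 10 > old gcd 2, the gcd CAN increase (e.g., set N[0] = 10).

Answer: yes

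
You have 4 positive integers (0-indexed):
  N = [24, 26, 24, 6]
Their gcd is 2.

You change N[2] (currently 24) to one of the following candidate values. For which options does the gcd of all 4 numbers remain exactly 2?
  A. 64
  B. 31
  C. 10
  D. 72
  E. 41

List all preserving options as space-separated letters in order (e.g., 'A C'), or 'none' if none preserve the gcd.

Answer: A C D

Derivation:
Old gcd = 2; gcd of others (without N[2]) = 2
New gcd for candidate v: gcd(2, v). Preserves old gcd iff gcd(2, v) = 2.
  Option A: v=64, gcd(2,64)=2 -> preserves
  Option B: v=31, gcd(2,31)=1 -> changes
  Option C: v=10, gcd(2,10)=2 -> preserves
  Option D: v=72, gcd(2,72)=2 -> preserves
  Option E: v=41, gcd(2,41)=1 -> changes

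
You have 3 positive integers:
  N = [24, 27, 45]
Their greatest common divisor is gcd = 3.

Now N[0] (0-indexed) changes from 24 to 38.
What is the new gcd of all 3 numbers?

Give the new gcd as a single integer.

Numbers: [24, 27, 45], gcd = 3
Change: index 0, 24 -> 38
gcd of the OTHER numbers (without index 0): gcd([27, 45]) = 9
New gcd = gcd(g_others, new_val) = gcd(9, 38) = 1

Answer: 1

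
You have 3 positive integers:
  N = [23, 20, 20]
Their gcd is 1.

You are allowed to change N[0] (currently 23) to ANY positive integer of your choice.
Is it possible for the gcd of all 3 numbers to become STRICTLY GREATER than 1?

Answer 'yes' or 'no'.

Current gcd = 1
gcd of all OTHER numbers (without N[0]=23): gcd([20, 20]) = 20
The new gcd after any change is gcd(20, new_value).
This can be at most 20.
Since 20 > old gcd 1, the gcd CAN increase (e.g., set N[0] = 20).

Answer: yes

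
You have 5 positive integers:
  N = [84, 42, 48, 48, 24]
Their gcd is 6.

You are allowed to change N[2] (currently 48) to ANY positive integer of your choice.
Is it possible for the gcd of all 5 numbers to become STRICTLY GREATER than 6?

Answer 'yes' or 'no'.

Answer: no

Derivation:
Current gcd = 6
gcd of all OTHER numbers (without N[2]=48): gcd([84, 42, 48, 24]) = 6
The new gcd after any change is gcd(6, new_value).
This can be at most 6.
Since 6 = old gcd 6, the gcd can only stay the same or decrease.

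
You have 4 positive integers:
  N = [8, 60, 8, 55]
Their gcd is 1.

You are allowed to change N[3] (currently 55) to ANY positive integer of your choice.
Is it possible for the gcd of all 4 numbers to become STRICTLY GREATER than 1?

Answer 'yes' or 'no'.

Answer: yes

Derivation:
Current gcd = 1
gcd of all OTHER numbers (without N[3]=55): gcd([8, 60, 8]) = 4
The new gcd after any change is gcd(4, new_value).
This can be at most 4.
Since 4 > old gcd 1, the gcd CAN increase (e.g., set N[3] = 4).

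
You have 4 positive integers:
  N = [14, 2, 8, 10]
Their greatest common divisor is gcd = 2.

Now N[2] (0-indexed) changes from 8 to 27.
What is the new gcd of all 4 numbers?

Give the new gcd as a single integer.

Answer: 1

Derivation:
Numbers: [14, 2, 8, 10], gcd = 2
Change: index 2, 8 -> 27
gcd of the OTHER numbers (without index 2): gcd([14, 2, 10]) = 2
New gcd = gcd(g_others, new_val) = gcd(2, 27) = 1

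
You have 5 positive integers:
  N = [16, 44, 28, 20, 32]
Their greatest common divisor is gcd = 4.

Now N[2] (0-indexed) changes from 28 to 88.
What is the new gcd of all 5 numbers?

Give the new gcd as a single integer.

Answer: 4

Derivation:
Numbers: [16, 44, 28, 20, 32], gcd = 4
Change: index 2, 28 -> 88
gcd of the OTHER numbers (without index 2): gcd([16, 44, 20, 32]) = 4
New gcd = gcd(g_others, new_val) = gcd(4, 88) = 4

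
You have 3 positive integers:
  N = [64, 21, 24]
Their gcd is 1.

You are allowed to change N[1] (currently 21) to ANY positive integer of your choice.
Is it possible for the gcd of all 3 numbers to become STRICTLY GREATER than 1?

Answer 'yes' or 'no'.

Current gcd = 1
gcd of all OTHER numbers (without N[1]=21): gcd([64, 24]) = 8
The new gcd after any change is gcd(8, new_value).
This can be at most 8.
Since 8 > old gcd 1, the gcd CAN increase (e.g., set N[1] = 8).

Answer: yes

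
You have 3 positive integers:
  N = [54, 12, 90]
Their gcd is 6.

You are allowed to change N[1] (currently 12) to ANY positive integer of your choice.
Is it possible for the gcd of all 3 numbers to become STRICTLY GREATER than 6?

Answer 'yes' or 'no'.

Answer: yes

Derivation:
Current gcd = 6
gcd of all OTHER numbers (without N[1]=12): gcd([54, 90]) = 18
The new gcd after any change is gcd(18, new_value).
This can be at most 18.
Since 18 > old gcd 6, the gcd CAN increase (e.g., set N[1] = 18).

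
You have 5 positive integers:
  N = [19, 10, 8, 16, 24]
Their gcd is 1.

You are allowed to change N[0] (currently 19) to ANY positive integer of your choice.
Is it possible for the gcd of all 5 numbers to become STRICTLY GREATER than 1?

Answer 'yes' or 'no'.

Answer: yes

Derivation:
Current gcd = 1
gcd of all OTHER numbers (without N[0]=19): gcd([10, 8, 16, 24]) = 2
The new gcd after any change is gcd(2, new_value).
This can be at most 2.
Since 2 > old gcd 1, the gcd CAN increase (e.g., set N[0] = 2).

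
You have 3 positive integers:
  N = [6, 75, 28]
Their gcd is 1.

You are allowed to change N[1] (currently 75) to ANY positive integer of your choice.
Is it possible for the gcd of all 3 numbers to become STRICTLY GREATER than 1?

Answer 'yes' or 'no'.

Current gcd = 1
gcd of all OTHER numbers (without N[1]=75): gcd([6, 28]) = 2
The new gcd after any change is gcd(2, new_value).
This can be at most 2.
Since 2 > old gcd 1, the gcd CAN increase (e.g., set N[1] = 2).

Answer: yes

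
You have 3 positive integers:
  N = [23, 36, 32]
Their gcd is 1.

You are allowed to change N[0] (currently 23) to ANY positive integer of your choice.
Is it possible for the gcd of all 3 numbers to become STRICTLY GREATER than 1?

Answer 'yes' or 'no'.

Answer: yes

Derivation:
Current gcd = 1
gcd of all OTHER numbers (without N[0]=23): gcd([36, 32]) = 4
The new gcd after any change is gcd(4, new_value).
This can be at most 4.
Since 4 > old gcd 1, the gcd CAN increase (e.g., set N[0] = 4).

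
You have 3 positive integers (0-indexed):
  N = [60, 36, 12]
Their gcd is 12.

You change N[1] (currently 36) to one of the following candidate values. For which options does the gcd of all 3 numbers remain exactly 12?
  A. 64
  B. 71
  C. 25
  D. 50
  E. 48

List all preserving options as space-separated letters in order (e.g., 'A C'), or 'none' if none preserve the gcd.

Old gcd = 12; gcd of others (without N[1]) = 12
New gcd for candidate v: gcd(12, v). Preserves old gcd iff gcd(12, v) = 12.
  Option A: v=64, gcd(12,64)=4 -> changes
  Option B: v=71, gcd(12,71)=1 -> changes
  Option C: v=25, gcd(12,25)=1 -> changes
  Option D: v=50, gcd(12,50)=2 -> changes
  Option E: v=48, gcd(12,48)=12 -> preserves

Answer: E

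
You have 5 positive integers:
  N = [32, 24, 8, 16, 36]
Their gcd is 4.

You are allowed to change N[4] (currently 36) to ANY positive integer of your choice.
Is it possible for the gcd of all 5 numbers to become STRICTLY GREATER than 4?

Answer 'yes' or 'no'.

Current gcd = 4
gcd of all OTHER numbers (without N[4]=36): gcd([32, 24, 8, 16]) = 8
The new gcd after any change is gcd(8, new_value).
This can be at most 8.
Since 8 > old gcd 4, the gcd CAN increase (e.g., set N[4] = 8).

Answer: yes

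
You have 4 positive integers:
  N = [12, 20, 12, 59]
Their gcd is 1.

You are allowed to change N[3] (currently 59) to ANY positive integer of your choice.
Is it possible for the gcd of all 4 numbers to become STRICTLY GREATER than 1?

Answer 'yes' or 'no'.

Current gcd = 1
gcd of all OTHER numbers (without N[3]=59): gcd([12, 20, 12]) = 4
The new gcd after any change is gcd(4, new_value).
This can be at most 4.
Since 4 > old gcd 1, the gcd CAN increase (e.g., set N[3] = 4).

Answer: yes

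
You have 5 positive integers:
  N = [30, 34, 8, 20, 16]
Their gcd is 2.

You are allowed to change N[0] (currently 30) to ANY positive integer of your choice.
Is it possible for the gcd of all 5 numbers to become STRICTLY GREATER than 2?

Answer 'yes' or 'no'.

Current gcd = 2
gcd of all OTHER numbers (without N[0]=30): gcd([34, 8, 20, 16]) = 2
The new gcd after any change is gcd(2, new_value).
This can be at most 2.
Since 2 = old gcd 2, the gcd can only stay the same or decrease.

Answer: no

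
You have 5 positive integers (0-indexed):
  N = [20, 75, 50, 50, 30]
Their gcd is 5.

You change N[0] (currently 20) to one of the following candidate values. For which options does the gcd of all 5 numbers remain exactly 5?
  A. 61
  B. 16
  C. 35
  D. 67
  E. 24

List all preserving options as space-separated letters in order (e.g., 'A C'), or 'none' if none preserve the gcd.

Old gcd = 5; gcd of others (without N[0]) = 5
New gcd for candidate v: gcd(5, v). Preserves old gcd iff gcd(5, v) = 5.
  Option A: v=61, gcd(5,61)=1 -> changes
  Option B: v=16, gcd(5,16)=1 -> changes
  Option C: v=35, gcd(5,35)=5 -> preserves
  Option D: v=67, gcd(5,67)=1 -> changes
  Option E: v=24, gcd(5,24)=1 -> changes

Answer: C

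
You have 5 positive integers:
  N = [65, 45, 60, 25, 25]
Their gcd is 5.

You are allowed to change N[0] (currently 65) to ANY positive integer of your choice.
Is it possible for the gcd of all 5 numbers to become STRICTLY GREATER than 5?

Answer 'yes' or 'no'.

Current gcd = 5
gcd of all OTHER numbers (without N[0]=65): gcd([45, 60, 25, 25]) = 5
The new gcd after any change is gcd(5, new_value).
This can be at most 5.
Since 5 = old gcd 5, the gcd can only stay the same or decrease.

Answer: no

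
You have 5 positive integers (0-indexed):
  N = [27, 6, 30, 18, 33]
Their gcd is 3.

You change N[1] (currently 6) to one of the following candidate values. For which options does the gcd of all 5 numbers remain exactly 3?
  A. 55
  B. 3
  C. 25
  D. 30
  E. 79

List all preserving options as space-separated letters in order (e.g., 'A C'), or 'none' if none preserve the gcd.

Answer: B D

Derivation:
Old gcd = 3; gcd of others (without N[1]) = 3
New gcd for candidate v: gcd(3, v). Preserves old gcd iff gcd(3, v) = 3.
  Option A: v=55, gcd(3,55)=1 -> changes
  Option B: v=3, gcd(3,3)=3 -> preserves
  Option C: v=25, gcd(3,25)=1 -> changes
  Option D: v=30, gcd(3,30)=3 -> preserves
  Option E: v=79, gcd(3,79)=1 -> changes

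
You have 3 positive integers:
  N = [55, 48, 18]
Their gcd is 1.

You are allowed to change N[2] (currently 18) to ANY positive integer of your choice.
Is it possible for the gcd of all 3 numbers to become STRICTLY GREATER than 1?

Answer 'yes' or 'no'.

Current gcd = 1
gcd of all OTHER numbers (without N[2]=18): gcd([55, 48]) = 1
The new gcd after any change is gcd(1, new_value).
This can be at most 1.
Since 1 = old gcd 1, the gcd can only stay the same or decrease.

Answer: no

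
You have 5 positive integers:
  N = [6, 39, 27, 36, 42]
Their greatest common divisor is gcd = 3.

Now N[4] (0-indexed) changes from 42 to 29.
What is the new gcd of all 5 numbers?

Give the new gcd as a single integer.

Numbers: [6, 39, 27, 36, 42], gcd = 3
Change: index 4, 42 -> 29
gcd of the OTHER numbers (without index 4): gcd([6, 39, 27, 36]) = 3
New gcd = gcd(g_others, new_val) = gcd(3, 29) = 1

Answer: 1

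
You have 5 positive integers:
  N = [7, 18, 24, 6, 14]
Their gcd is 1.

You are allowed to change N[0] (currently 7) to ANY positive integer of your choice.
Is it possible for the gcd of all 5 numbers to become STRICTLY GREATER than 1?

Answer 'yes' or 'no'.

Current gcd = 1
gcd of all OTHER numbers (without N[0]=7): gcd([18, 24, 6, 14]) = 2
The new gcd after any change is gcd(2, new_value).
This can be at most 2.
Since 2 > old gcd 1, the gcd CAN increase (e.g., set N[0] = 2).

Answer: yes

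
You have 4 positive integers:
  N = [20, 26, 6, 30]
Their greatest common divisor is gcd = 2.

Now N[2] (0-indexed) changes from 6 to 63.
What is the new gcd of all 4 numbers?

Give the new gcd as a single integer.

Numbers: [20, 26, 6, 30], gcd = 2
Change: index 2, 6 -> 63
gcd of the OTHER numbers (without index 2): gcd([20, 26, 30]) = 2
New gcd = gcd(g_others, new_val) = gcd(2, 63) = 1

Answer: 1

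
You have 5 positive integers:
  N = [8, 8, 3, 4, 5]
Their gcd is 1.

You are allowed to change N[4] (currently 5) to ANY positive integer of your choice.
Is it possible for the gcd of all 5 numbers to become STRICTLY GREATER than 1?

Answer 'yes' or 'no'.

Answer: no

Derivation:
Current gcd = 1
gcd of all OTHER numbers (without N[4]=5): gcd([8, 8, 3, 4]) = 1
The new gcd after any change is gcd(1, new_value).
This can be at most 1.
Since 1 = old gcd 1, the gcd can only stay the same or decrease.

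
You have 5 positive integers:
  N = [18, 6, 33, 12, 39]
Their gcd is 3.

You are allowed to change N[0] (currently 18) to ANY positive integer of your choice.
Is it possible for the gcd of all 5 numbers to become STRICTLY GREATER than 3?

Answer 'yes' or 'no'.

Answer: no

Derivation:
Current gcd = 3
gcd of all OTHER numbers (without N[0]=18): gcd([6, 33, 12, 39]) = 3
The new gcd after any change is gcd(3, new_value).
This can be at most 3.
Since 3 = old gcd 3, the gcd can only stay the same or decrease.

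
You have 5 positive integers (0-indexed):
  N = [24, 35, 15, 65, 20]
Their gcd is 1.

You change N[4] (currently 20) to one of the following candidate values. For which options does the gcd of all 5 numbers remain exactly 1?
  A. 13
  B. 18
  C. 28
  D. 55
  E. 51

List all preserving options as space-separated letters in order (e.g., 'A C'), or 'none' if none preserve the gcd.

Answer: A B C D E

Derivation:
Old gcd = 1; gcd of others (without N[4]) = 1
New gcd for candidate v: gcd(1, v). Preserves old gcd iff gcd(1, v) = 1.
  Option A: v=13, gcd(1,13)=1 -> preserves
  Option B: v=18, gcd(1,18)=1 -> preserves
  Option C: v=28, gcd(1,28)=1 -> preserves
  Option D: v=55, gcd(1,55)=1 -> preserves
  Option E: v=51, gcd(1,51)=1 -> preserves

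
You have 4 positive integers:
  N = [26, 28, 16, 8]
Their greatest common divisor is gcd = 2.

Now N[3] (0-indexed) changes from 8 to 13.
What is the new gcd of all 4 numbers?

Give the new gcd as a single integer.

Numbers: [26, 28, 16, 8], gcd = 2
Change: index 3, 8 -> 13
gcd of the OTHER numbers (without index 3): gcd([26, 28, 16]) = 2
New gcd = gcd(g_others, new_val) = gcd(2, 13) = 1

Answer: 1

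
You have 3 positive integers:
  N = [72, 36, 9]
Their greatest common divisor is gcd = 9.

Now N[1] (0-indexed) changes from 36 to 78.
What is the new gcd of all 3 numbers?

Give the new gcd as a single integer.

Numbers: [72, 36, 9], gcd = 9
Change: index 1, 36 -> 78
gcd of the OTHER numbers (without index 1): gcd([72, 9]) = 9
New gcd = gcd(g_others, new_val) = gcd(9, 78) = 3

Answer: 3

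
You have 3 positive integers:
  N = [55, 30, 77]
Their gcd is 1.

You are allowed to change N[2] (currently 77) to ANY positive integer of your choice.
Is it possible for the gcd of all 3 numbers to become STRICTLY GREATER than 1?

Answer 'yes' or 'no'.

Answer: yes

Derivation:
Current gcd = 1
gcd of all OTHER numbers (without N[2]=77): gcd([55, 30]) = 5
The new gcd after any change is gcd(5, new_value).
This can be at most 5.
Since 5 > old gcd 1, the gcd CAN increase (e.g., set N[2] = 5).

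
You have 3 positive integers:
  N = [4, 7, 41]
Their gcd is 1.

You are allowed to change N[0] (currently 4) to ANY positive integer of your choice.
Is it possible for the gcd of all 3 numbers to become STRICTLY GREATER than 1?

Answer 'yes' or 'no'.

Current gcd = 1
gcd of all OTHER numbers (without N[0]=4): gcd([7, 41]) = 1
The new gcd after any change is gcd(1, new_value).
This can be at most 1.
Since 1 = old gcd 1, the gcd can only stay the same or decrease.

Answer: no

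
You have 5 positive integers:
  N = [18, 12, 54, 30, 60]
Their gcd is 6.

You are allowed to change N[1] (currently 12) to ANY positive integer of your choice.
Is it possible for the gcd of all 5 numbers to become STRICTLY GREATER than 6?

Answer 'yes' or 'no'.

Answer: no

Derivation:
Current gcd = 6
gcd of all OTHER numbers (without N[1]=12): gcd([18, 54, 30, 60]) = 6
The new gcd after any change is gcd(6, new_value).
This can be at most 6.
Since 6 = old gcd 6, the gcd can only stay the same or decrease.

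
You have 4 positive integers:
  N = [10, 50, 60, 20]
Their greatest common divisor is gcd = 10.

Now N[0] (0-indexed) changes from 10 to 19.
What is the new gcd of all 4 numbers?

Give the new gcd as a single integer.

Numbers: [10, 50, 60, 20], gcd = 10
Change: index 0, 10 -> 19
gcd of the OTHER numbers (without index 0): gcd([50, 60, 20]) = 10
New gcd = gcd(g_others, new_val) = gcd(10, 19) = 1

Answer: 1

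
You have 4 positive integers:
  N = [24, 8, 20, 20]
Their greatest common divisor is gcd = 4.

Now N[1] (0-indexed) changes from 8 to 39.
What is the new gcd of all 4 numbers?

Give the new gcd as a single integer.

Answer: 1

Derivation:
Numbers: [24, 8, 20, 20], gcd = 4
Change: index 1, 8 -> 39
gcd of the OTHER numbers (without index 1): gcd([24, 20, 20]) = 4
New gcd = gcd(g_others, new_val) = gcd(4, 39) = 1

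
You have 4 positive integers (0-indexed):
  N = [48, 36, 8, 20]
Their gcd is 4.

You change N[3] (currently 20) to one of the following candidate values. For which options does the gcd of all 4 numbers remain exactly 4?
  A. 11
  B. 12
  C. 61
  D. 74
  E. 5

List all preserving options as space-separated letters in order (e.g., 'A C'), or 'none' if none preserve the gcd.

Old gcd = 4; gcd of others (without N[3]) = 4
New gcd for candidate v: gcd(4, v). Preserves old gcd iff gcd(4, v) = 4.
  Option A: v=11, gcd(4,11)=1 -> changes
  Option B: v=12, gcd(4,12)=4 -> preserves
  Option C: v=61, gcd(4,61)=1 -> changes
  Option D: v=74, gcd(4,74)=2 -> changes
  Option E: v=5, gcd(4,5)=1 -> changes

Answer: B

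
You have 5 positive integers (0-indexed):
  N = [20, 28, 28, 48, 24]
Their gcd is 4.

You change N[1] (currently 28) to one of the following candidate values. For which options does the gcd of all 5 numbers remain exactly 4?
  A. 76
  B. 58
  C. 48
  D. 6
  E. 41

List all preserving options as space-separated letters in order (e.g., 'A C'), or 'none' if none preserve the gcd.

Answer: A C

Derivation:
Old gcd = 4; gcd of others (without N[1]) = 4
New gcd for candidate v: gcd(4, v). Preserves old gcd iff gcd(4, v) = 4.
  Option A: v=76, gcd(4,76)=4 -> preserves
  Option B: v=58, gcd(4,58)=2 -> changes
  Option C: v=48, gcd(4,48)=4 -> preserves
  Option D: v=6, gcd(4,6)=2 -> changes
  Option E: v=41, gcd(4,41)=1 -> changes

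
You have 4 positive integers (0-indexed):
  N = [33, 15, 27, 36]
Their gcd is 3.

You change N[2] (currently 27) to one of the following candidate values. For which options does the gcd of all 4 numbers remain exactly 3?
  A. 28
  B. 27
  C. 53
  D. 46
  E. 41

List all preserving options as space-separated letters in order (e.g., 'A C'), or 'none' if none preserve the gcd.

Old gcd = 3; gcd of others (without N[2]) = 3
New gcd for candidate v: gcd(3, v). Preserves old gcd iff gcd(3, v) = 3.
  Option A: v=28, gcd(3,28)=1 -> changes
  Option B: v=27, gcd(3,27)=3 -> preserves
  Option C: v=53, gcd(3,53)=1 -> changes
  Option D: v=46, gcd(3,46)=1 -> changes
  Option E: v=41, gcd(3,41)=1 -> changes

Answer: B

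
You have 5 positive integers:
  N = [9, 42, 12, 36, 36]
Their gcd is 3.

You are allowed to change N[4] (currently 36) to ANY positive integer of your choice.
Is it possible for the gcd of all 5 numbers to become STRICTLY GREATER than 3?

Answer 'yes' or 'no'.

Answer: no

Derivation:
Current gcd = 3
gcd of all OTHER numbers (without N[4]=36): gcd([9, 42, 12, 36]) = 3
The new gcd after any change is gcd(3, new_value).
This can be at most 3.
Since 3 = old gcd 3, the gcd can only stay the same or decrease.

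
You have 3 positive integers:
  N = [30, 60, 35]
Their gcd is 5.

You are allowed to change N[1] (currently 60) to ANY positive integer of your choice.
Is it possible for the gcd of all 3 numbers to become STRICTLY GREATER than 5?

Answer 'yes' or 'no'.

Current gcd = 5
gcd of all OTHER numbers (without N[1]=60): gcd([30, 35]) = 5
The new gcd after any change is gcd(5, new_value).
This can be at most 5.
Since 5 = old gcd 5, the gcd can only stay the same or decrease.

Answer: no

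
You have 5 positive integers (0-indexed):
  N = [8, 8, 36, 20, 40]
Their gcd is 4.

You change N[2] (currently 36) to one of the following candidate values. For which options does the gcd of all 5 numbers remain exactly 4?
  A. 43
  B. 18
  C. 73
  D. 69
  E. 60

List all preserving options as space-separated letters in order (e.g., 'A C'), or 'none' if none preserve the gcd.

Answer: E

Derivation:
Old gcd = 4; gcd of others (without N[2]) = 4
New gcd for candidate v: gcd(4, v). Preserves old gcd iff gcd(4, v) = 4.
  Option A: v=43, gcd(4,43)=1 -> changes
  Option B: v=18, gcd(4,18)=2 -> changes
  Option C: v=73, gcd(4,73)=1 -> changes
  Option D: v=69, gcd(4,69)=1 -> changes
  Option E: v=60, gcd(4,60)=4 -> preserves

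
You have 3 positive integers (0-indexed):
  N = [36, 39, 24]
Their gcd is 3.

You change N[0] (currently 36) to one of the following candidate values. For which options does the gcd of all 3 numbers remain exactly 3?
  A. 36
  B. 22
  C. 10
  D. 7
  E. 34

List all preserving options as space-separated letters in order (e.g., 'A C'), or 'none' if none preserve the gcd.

Old gcd = 3; gcd of others (without N[0]) = 3
New gcd for candidate v: gcd(3, v). Preserves old gcd iff gcd(3, v) = 3.
  Option A: v=36, gcd(3,36)=3 -> preserves
  Option B: v=22, gcd(3,22)=1 -> changes
  Option C: v=10, gcd(3,10)=1 -> changes
  Option D: v=7, gcd(3,7)=1 -> changes
  Option E: v=34, gcd(3,34)=1 -> changes

Answer: A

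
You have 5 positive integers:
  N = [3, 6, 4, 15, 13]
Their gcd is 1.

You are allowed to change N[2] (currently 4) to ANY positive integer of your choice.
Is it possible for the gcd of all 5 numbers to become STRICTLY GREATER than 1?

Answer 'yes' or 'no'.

Answer: no

Derivation:
Current gcd = 1
gcd of all OTHER numbers (without N[2]=4): gcd([3, 6, 15, 13]) = 1
The new gcd after any change is gcd(1, new_value).
This can be at most 1.
Since 1 = old gcd 1, the gcd can only stay the same or decrease.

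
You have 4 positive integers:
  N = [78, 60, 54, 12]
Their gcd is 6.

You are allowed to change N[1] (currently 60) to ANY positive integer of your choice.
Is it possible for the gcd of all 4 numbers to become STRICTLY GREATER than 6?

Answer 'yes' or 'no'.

Answer: no

Derivation:
Current gcd = 6
gcd of all OTHER numbers (without N[1]=60): gcd([78, 54, 12]) = 6
The new gcd after any change is gcd(6, new_value).
This can be at most 6.
Since 6 = old gcd 6, the gcd can only stay the same or decrease.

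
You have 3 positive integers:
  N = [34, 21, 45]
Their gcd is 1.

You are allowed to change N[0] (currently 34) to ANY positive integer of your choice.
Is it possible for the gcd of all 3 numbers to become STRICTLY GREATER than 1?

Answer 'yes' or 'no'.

Current gcd = 1
gcd of all OTHER numbers (without N[0]=34): gcd([21, 45]) = 3
The new gcd after any change is gcd(3, new_value).
This can be at most 3.
Since 3 > old gcd 1, the gcd CAN increase (e.g., set N[0] = 3).

Answer: yes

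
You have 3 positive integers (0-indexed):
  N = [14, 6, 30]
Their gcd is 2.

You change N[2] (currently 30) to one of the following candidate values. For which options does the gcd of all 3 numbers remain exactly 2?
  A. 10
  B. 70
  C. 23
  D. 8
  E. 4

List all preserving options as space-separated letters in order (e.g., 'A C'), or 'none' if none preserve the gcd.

Answer: A B D E

Derivation:
Old gcd = 2; gcd of others (without N[2]) = 2
New gcd for candidate v: gcd(2, v). Preserves old gcd iff gcd(2, v) = 2.
  Option A: v=10, gcd(2,10)=2 -> preserves
  Option B: v=70, gcd(2,70)=2 -> preserves
  Option C: v=23, gcd(2,23)=1 -> changes
  Option D: v=8, gcd(2,8)=2 -> preserves
  Option E: v=4, gcd(2,4)=2 -> preserves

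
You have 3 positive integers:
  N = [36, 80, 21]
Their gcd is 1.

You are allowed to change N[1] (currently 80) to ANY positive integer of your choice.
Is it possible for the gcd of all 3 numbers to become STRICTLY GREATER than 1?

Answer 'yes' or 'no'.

Answer: yes

Derivation:
Current gcd = 1
gcd of all OTHER numbers (without N[1]=80): gcd([36, 21]) = 3
The new gcd after any change is gcd(3, new_value).
This can be at most 3.
Since 3 > old gcd 1, the gcd CAN increase (e.g., set N[1] = 3).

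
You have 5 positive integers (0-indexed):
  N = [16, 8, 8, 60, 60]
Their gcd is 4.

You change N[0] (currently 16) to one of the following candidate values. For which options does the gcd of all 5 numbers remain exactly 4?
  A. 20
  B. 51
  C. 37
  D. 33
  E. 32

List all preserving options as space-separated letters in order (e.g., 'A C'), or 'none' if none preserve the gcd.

Old gcd = 4; gcd of others (without N[0]) = 4
New gcd for candidate v: gcd(4, v). Preserves old gcd iff gcd(4, v) = 4.
  Option A: v=20, gcd(4,20)=4 -> preserves
  Option B: v=51, gcd(4,51)=1 -> changes
  Option C: v=37, gcd(4,37)=1 -> changes
  Option D: v=33, gcd(4,33)=1 -> changes
  Option E: v=32, gcd(4,32)=4 -> preserves

Answer: A E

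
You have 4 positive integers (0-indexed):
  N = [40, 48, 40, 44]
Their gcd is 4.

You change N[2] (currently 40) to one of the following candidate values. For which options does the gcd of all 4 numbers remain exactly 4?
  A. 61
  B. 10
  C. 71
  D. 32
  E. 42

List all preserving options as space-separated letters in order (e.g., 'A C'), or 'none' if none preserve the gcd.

Answer: D

Derivation:
Old gcd = 4; gcd of others (without N[2]) = 4
New gcd for candidate v: gcd(4, v). Preserves old gcd iff gcd(4, v) = 4.
  Option A: v=61, gcd(4,61)=1 -> changes
  Option B: v=10, gcd(4,10)=2 -> changes
  Option C: v=71, gcd(4,71)=1 -> changes
  Option D: v=32, gcd(4,32)=4 -> preserves
  Option E: v=42, gcd(4,42)=2 -> changes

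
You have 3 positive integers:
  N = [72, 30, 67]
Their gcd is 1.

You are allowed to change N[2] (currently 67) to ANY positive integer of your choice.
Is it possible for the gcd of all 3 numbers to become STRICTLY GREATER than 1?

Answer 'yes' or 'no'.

Current gcd = 1
gcd of all OTHER numbers (without N[2]=67): gcd([72, 30]) = 6
The new gcd after any change is gcd(6, new_value).
This can be at most 6.
Since 6 > old gcd 1, the gcd CAN increase (e.g., set N[2] = 6).

Answer: yes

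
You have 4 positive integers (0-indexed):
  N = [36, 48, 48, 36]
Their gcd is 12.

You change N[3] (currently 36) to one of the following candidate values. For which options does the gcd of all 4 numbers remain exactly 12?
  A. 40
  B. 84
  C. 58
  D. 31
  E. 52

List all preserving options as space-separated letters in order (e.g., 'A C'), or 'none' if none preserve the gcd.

Old gcd = 12; gcd of others (without N[3]) = 12
New gcd for candidate v: gcd(12, v). Preserves old gcd iff gcd(12, v) = 12.
  Option A: v=40, gcd(12,40)=4 -> changes
  Option B: v=84, gcd(12,84)=12 -> preserves
  Option C: v=58, gcd(12,58)=2 -> changes
  Option D: v=31, gcd(12,31)=1 -> changes
  Option E: v=52, gcd(12,52)=4 -> changes

Answer: B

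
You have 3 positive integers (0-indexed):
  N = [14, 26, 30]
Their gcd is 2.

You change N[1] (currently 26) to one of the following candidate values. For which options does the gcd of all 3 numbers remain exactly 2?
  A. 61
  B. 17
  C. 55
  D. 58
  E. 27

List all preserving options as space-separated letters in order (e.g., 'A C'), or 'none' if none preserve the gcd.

Answer: D

Derivation:
Old gcd = 2; gcd of others (without N[1]) = 2
New gcd for candidate v: gcd(2, v). Preserves old gcd iff gcd(2, v) = 2.
  Option A: v=61, gcd(2,61)=1 -> changes
  Option B: v=17, gcd(2,17)=1 -> changes
  Option C: v=55, gcd(2,55)=1 -> changes
  Option D: v=58, gcd(2,58)=2 -> preserves
  Option E: v=27, gcd(2,27)=1 -> changes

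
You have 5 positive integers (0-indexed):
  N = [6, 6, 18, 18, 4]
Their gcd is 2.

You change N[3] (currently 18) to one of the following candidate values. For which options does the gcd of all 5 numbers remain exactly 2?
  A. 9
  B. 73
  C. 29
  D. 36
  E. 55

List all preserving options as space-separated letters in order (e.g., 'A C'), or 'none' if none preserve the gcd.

Old gcd = 2; gcd of others (without N[3]) = 2
New gcd for candidate v: gcd(2, v). Preserves old gcd iff gcd(2, v) = 2.
  Option A: v=9, gcd(2,9)=1 -> changes
  Option B: v=73, gcd(2,73)=1 -> changes
  Option C: v=29, gcd(2,29)=1 -> changes
  Option D: v=36, gcd(2,36)=2 -> preserves
  Option E: v=55, gcd(2,55)=1 -> changes

Answer: D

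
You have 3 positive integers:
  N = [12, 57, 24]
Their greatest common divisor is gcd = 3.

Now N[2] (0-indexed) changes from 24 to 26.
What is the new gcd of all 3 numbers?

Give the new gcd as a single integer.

Numbers: [12, 57, 24], gcd = 3
Change: index 2, 24 -> 26
gcd of the OTHER numbers (without index 2): gcd([12, 57]) = 3
New gcd = gcd(g_others, new_val) = gcd(3, 26) = 1

Answer: 1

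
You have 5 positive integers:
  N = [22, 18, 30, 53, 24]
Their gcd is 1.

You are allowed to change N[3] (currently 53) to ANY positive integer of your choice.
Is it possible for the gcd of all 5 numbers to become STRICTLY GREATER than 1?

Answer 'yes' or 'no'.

Current gcd = 1
gcd of all OTHER numbers (without N[3]=53): gcd([22, 18, 30, 24]) = 2
The new gcd after any change is gcd(2, new_value).
This can be at most 2.
Since 2 > old gcd 1, the gcd CAN increase (e.g., set N[3] = 2).

Answer: yes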